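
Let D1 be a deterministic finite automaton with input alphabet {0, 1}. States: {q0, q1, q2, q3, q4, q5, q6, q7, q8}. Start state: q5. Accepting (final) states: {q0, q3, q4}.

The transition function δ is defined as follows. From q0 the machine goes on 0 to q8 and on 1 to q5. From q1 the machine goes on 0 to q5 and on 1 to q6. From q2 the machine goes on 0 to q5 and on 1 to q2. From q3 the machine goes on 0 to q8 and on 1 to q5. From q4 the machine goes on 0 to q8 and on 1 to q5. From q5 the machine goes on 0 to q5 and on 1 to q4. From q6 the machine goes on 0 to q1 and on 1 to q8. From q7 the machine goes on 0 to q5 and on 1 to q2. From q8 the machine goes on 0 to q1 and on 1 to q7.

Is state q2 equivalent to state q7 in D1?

Yes

First remove the unreachable states {q0,q3}; 7 states remain.
P0 = {q4} | {q1,q2,q5,q6,q7,q8}.
On input 1, block {q1,q2,q5,q6,q7,q8} splits into {q1,q2,q6,q7,q8} and {q5}.
Refine {q1,q2,q6,q7,q8} on symbol 0: members go to different blocks, giving {q1,q2,q7} and {q6,q8}.
On input 1, block {q1,q2,q7} splits into {q2,q7} and {q1}.
On input 1, block {q6,q8} splits into {q6} and {q8}.
The partition is now stable with 6 blocks: {q4} | {q2,q7} | {q5} | {q6} | {q1} | {q8}.
q2 and q7 lie in the same block of the stable partition, so they are equivalent — no string distinguishes them.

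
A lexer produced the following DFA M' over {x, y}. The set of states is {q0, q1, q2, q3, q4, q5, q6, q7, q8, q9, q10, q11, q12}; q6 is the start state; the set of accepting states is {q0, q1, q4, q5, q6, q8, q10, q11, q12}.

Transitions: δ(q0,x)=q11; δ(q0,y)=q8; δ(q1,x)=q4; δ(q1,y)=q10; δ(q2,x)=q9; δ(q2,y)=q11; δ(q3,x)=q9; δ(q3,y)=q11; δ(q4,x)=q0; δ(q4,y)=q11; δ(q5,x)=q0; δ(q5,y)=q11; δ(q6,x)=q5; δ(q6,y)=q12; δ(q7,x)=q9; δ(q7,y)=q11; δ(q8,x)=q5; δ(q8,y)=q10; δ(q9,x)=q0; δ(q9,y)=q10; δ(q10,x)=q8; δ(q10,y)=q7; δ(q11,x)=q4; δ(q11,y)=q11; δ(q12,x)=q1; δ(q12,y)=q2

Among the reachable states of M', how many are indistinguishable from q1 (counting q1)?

Reachable states from the start: {q0,q1,q2,q4,q5,q6,q7,q8,q9,q10,q11,q12}. Unreachable: {q3} — drop them.
Initial partition by acceptance: {q0,q1,q4,q5,q6,q8,q10,q11,q12} | {q2,q7,q9}.
Split {q0,q1,q4,q5,q6,q8,q10,q11,q12} by δ(·,y) → {q0,q1,q4,q5,q6,q8,q11} and {q10,q12}.
On input y, block {q0,q1,q4,q5,q6,q8,q11} splits into {q0,q4,q5,q11} and {q1,q6,q8}.
Split {q0,q4,q5,q11} by δ(·,y) → {q4,q5,q11} and {q0}.
Split {q4,q5,q11} by δ(·,x) → {q4,q5} and {q11}.
On input x, block {q2,q7,q9} splits into {q2,q7} and {q9}.
No further refinement is possible. Final partition (7 blocks): {q4,q5} | {q2,q7} | {q10,q12} | {q1,q6,q8} | {q0} | {q11} | {q9}.
State q1 belongs to the block {q1,q6,q8}, which has 3 states.

3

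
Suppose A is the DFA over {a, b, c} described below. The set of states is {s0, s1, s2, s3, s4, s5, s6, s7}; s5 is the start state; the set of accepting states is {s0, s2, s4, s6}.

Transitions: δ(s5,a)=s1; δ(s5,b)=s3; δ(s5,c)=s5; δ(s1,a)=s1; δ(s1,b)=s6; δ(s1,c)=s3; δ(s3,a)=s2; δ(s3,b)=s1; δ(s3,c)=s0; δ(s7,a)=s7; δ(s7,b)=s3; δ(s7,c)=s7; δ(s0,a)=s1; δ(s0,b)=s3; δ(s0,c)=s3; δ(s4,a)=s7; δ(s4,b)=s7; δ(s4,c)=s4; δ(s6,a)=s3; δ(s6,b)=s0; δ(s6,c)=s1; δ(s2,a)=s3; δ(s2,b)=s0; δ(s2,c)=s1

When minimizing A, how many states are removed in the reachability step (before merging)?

No path from s5 leads to s4, s7; the other 6 states are all reachable.

2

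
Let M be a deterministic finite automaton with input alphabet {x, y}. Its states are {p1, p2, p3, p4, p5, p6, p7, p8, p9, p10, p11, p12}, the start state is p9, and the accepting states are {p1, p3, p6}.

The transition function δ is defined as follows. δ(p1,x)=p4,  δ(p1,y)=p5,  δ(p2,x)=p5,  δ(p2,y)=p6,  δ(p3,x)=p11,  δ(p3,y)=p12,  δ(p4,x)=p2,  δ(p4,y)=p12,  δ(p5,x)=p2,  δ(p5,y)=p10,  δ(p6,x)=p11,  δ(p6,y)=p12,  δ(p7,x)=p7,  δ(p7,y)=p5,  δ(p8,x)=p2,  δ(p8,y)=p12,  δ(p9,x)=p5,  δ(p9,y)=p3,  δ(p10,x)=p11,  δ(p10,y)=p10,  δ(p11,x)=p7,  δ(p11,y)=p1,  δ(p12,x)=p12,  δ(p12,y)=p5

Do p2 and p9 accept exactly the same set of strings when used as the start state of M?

Reachable states from the start: {p1,p2,p3,p4,p5,p6,p7,p9,p10,p11,p12}. Unreachable: {p8} — drop them.
Start with accepting vs non-accepting: {p1,p3,p6} | {p2,p4,p5,p7,p9,p10,p11,p12}.
Split {p2,p4,p5,p7,p9,p10,p11,p12} by δ(·,y) → {p4,p5,p7,p10,p12} and {p2,p9,p11}.
Split {p1,p3,p6} by δ(·,x) → {p3,p6} and {p1}.
Refine {p4,p5,p7,p10,p12} on symbol x: members go to different blocks, giving {p4,p5,p10} and {p7,p12}.
Refine {p4,p5,p10} on symbol y: members go to different blocks, giving {p5,p10} and {p4}.
Split {p2,p9,p11} by δ(·,x) → {p2,p9} and {p11}.
On input x, block {p5,p10} splits into {p5} and {p10}.
The partition is now stable with 8 blocks: {p3,p6} | {p5} | {p2,p9} | {p1} | {p7,p12} | {p4} | {p11} | {p10}.
p2 and p9 lie in the same block of the stable partition, so they are equivalent — no string distinguishes them.

Yes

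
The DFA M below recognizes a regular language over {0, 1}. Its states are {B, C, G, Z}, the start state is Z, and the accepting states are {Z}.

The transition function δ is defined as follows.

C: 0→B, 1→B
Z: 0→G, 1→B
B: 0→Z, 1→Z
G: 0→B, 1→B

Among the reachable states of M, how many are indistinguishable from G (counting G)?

1

Reachable states from the start: {B,G,Z}. Unreachable: {C} — drop them.
Start with accepting vs non-accepting: {Z} | {B,G}.
Refine {B,G} on symbol 0: members go to different blocks, giving {B} and {G}.
Stable partition: {Z} | {B} | {G} — 3 equivalence classes.
The equivalence class containing G is {G}, of size 1.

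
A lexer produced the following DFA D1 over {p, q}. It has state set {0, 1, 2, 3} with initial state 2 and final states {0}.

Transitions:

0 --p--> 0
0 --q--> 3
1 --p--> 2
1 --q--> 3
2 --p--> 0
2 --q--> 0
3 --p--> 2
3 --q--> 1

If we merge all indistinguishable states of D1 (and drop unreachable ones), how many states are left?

P0 = {0} | {1,2,3}.
Refine {1,2,3} on symbol p: members go to different blocks, giving {1,3} and {2}.
No further refinement is possible. Final partition (3 blocks): {0} | {1,3} | {2}.

3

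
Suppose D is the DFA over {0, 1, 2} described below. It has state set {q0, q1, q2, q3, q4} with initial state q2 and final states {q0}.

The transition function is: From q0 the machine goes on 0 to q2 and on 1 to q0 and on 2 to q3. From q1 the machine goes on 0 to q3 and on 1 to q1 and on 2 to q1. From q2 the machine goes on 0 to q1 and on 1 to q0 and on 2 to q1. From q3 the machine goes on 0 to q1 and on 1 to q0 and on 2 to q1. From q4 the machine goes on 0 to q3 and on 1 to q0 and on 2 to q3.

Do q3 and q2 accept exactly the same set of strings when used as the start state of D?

Reachable states from the start: {q0,q1,q2,q3}. Unreachable: {q4} — drop them.
P0 = {q0} | {q1,q2,q3}.
Refine {q1,q2,q3} on symbol 1: members go to different blocks, giving {q2,q3} and {q1}.
No further refinement is possible. Final partition (3 blocks): {q0} | {q2,q3} | {q1}.
q3 and q2 lie in the same block of the stable partition, so they are equivalent — no string distinguishes them.

Yes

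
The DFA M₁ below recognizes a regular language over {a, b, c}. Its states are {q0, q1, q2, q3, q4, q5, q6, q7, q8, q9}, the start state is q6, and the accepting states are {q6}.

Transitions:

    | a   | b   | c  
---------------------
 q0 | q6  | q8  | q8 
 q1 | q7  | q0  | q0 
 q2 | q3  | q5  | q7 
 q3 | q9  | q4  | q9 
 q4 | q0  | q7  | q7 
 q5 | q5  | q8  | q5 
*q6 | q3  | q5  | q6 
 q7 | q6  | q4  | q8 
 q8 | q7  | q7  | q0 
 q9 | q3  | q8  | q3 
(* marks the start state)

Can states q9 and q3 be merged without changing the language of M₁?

Yes

States {q1,q2} cannot be reached from the start state, so discard them.
P0 = {q6} | {q0,q3,q4,q5,q7,q8,q9}.
Split {q0,q3,q4,q5,q7,q8,q9} by δ(·,a) → {q3,q4,q5,q8,q9} and {q0,q7}.
On input a, block {q3,q4,q5,q8,q9} splits into {q3,q5,q9} and {q4,q8}.
No further refinement is possible. Final partition (4 blocks): {q6} | {q3,q5,q9} | {q0,q7} | {q4,q8}.
q9 and q3 lie in the same block of the stable partition, so they are equivalent — no string distinguishes them.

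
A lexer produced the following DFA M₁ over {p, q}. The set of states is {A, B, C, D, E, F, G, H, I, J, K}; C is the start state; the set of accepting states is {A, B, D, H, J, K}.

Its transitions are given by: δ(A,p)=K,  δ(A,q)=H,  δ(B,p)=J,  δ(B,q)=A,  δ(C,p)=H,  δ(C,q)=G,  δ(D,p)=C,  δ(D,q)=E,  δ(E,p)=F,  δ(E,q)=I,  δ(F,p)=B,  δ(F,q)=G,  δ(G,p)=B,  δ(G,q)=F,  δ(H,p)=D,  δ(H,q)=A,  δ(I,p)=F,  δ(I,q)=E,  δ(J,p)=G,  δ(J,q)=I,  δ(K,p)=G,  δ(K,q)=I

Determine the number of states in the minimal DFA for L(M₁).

Start with accepting vs non-accepting: {A,B,D,H,J,K} | {C,E,F,G,I}.
Refine {A,B,D,H,J,K} on symbol p: members go to different blocks, giving {A,B,H} and {D,J,K}.
Split {C,E,F,G,I} by δ(·,p) → {C,F,G} and {E,I}.
Stable partition: {A,B,H} | {C,F,G} | {D,J,K} | {E,I} — 4 equivalence classes.

4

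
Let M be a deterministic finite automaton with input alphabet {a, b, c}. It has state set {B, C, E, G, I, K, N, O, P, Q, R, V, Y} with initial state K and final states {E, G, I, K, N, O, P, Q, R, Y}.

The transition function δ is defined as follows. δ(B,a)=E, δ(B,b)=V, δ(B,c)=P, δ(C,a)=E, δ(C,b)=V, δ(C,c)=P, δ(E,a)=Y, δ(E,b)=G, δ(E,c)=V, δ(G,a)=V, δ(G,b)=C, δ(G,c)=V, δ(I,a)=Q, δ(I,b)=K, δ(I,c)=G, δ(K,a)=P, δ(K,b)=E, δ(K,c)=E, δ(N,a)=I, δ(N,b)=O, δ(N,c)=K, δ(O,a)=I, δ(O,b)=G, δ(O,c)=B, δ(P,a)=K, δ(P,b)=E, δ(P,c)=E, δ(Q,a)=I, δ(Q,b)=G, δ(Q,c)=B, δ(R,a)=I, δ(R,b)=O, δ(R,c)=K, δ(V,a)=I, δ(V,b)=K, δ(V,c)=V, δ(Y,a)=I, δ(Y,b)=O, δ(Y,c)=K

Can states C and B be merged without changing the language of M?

Reachable states from the start: {B,C,E,G,I,K,O,P,Q,V,Y}. Unreachable: {N,R} — drop them.
Start with accepting vs non-accepting: {E,G,I,K,O,P,Q,Y} | {B,C,V}.
Refine {E,G,I,K,O,P,Q,Y} on symbol a: members go to different blocks, giving {E,I,K,O,P,Q,Y} and {G}.
Split {E,I,K,O,P,Q,Y} by δ(·,b) → {I,K,P,Y} and {E,O,Q}.
Refine {I,K,P,Y} on symbol a: members go to different blocks, giving {K,P,Y} and {I}.
On input a, block {K,P,Y} splits into {K,P} and {Y}.
Refine {B,C,V} on symbol a: members go to different blocks, giving {B,C} and {V}.
On input a, block {E,O,Q} splits into {O,Q} and {E}.
Stable partition: {K,P} | {B,C} | {G} | {O,Q} | {I} | {Y} | {V} | {E} — 8 equivalence classes.
C and B lie in the same block of the stable partition, so they are equivalent — no string distinguishes them.

Yes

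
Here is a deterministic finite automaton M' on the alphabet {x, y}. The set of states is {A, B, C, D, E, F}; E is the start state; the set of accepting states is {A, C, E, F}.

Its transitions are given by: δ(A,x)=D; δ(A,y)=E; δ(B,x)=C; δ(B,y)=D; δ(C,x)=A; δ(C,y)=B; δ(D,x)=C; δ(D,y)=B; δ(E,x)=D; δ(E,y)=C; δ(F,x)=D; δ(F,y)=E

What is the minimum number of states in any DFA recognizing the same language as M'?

4

First remove the unreachable states {F}; 5 states remain.
P0 = {A,C,E} | {B,D}.
Split {A,C,E} by δ(·,x) → {A,E} and {C}.
On input y, block {A,E} splits into {A} and {E}.
The partition is now stable with 4 blocks: {A} | {B,D} | {C} | {E}.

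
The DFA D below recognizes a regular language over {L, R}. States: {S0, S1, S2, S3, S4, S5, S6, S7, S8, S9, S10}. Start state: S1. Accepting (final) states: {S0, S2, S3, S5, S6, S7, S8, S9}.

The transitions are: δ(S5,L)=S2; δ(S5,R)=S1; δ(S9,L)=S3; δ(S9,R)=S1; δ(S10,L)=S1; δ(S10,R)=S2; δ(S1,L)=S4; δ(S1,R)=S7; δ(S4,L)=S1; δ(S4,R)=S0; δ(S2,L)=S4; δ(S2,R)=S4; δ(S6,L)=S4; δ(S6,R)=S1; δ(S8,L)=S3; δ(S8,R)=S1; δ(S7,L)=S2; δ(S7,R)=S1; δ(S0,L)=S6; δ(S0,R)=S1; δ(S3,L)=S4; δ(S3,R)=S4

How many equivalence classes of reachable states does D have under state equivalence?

3

Reachable states from the start: {S0,S1,S2,S4,S6,S7}. Unreachable: {S3,S5,S8,S9,S10} — drop them.
P0 = {S0,S2,S6,S7} | {S1,S4}.
On input L, block {S0,S2,S6,S7} splits into {S0,S7} and {S2,S6}.
No further refinement is possible. Final partition (3 blocks): {S0,S7} | {S1,S4} | {S2,S6}.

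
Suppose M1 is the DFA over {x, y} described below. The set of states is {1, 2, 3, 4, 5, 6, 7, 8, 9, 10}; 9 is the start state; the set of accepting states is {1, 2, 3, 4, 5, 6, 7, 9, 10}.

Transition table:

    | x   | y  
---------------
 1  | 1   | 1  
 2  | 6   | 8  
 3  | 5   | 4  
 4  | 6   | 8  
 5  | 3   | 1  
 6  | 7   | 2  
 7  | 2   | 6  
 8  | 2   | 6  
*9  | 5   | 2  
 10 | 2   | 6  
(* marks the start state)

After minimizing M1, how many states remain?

States {10} cannot be reached from the start state, so discard them.
P0 = {1,2,3,4,5,6,7,9} | {8}.
Refine {1,2,3,4,5,6,7,9} on symbol y: members go to different blocks, giving {1,3,5,6,7,9} and {2,4}.
On input x, block {1,3,5,6,7,9} splits into {1,3,5,6,9} and {7}.
Split {1,3,5,6,9} by δ(·,x) → {1,3,5,9} and {6}.
Split {1,3,5,9} by δ(·,y) → {1,5} and {3,9}.
Refine {1,5} on symbol x: members go to different blocks, giving {1} and {5}.
Stable partition: {1} | {8} | {2,4} | {7} | {6} | {3,9} | {5} — 7 equivalence classes.

7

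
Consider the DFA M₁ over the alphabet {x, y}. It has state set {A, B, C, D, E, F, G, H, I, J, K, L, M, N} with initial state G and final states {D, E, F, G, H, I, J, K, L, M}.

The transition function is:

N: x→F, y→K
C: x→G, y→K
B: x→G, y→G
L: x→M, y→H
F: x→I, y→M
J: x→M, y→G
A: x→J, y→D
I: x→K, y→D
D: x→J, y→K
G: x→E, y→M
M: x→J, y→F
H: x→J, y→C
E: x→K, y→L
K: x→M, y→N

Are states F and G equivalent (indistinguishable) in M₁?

States {A,B} cannot be reached from the start state, so discard them.
P0 = {D,E,F,G,H,I,J,K,L,M} | {C,N}.
Split {D,E,F,G,H,I,J,K,L,M} by δ(·,y) → {D,E,F,G,I,J,L,M} and {H,K}.
On input x, block {D,E,F,G,I,J,L,M} splits into {D,F,G,J,L,M} and {E,I}.
On input x, block {D,F,G,J,L,M} splits into {D,J,L,M} and {F,G}.
On input y, block {D,J,L,M} splits into {D,L} and {J,M}.
Stable partition: {D,L} | {C,N} | {H,K} | {E,I} | {F,G} | {J,M} — 6 equivalence classes.
F and G lie in the same block of the stable partition, so they are equivalent — no string distinguishes them.

Yes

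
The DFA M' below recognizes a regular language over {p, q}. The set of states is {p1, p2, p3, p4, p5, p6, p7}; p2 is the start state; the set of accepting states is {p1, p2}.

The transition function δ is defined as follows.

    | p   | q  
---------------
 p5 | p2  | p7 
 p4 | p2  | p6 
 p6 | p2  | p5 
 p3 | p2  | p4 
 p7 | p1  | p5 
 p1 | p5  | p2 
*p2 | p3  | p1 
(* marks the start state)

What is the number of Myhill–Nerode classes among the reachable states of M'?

2

Start with accepting vs non-accepting: {p1,p2} | {p3,p4,p5,p6,p7}.
Stable partition: {p1,p2} | {p3,p4,p5,p6,p7} — 2 equivalence classes.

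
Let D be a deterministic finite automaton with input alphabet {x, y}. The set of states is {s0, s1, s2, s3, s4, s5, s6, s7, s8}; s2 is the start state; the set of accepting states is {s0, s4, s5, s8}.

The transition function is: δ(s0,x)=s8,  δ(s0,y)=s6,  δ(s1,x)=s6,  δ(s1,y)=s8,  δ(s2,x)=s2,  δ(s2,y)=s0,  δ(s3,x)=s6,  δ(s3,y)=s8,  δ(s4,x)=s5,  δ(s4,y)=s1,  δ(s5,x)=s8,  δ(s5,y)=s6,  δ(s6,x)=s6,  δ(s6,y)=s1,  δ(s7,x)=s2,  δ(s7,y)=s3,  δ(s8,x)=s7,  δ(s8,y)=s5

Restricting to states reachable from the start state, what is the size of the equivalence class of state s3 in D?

First remove the unreachable states {s4}; 8 states remain.
Initial partition by acceptance: {s0,s5,s8} | {s1,s2,s3,s6,s7}.
Split {s0,s5,s8} by δ(·,x) → {s0,s5} and {s8}.
Refine {s1,s2,s3,s6,s7} on symbol y: members go to different blocks, giving {s1,s3} and {s6,s7} and {s2}.
Refine {s6,s7} on symbol x: members go to different blocks, giving {s6} and {s7}.
The partition is now stable with 6 blocks: {s0,s5} | {s1,s3} | {s8} | {s6} | {s2} | {s7}.
State s3 belongs to the block {s1,s3}, which has 2 states.

2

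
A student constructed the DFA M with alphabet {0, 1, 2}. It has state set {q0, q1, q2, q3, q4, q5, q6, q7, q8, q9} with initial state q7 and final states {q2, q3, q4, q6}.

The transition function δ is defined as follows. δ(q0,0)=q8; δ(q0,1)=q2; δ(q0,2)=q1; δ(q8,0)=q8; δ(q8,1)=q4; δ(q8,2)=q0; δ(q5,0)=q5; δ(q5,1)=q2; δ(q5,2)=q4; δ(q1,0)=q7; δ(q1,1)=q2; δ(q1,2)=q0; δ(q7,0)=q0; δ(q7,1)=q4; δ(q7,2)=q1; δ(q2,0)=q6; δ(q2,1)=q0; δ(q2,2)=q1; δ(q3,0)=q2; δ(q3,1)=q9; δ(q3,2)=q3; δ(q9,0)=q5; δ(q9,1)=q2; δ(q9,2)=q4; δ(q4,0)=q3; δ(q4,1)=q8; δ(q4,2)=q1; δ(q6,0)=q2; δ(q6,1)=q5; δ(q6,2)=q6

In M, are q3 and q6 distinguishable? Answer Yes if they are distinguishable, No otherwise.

No

Every state is reachable, so we keep all 10.
Start with accepting vs non-accepting: {q2,q3,q4,q6} | {q0,q1,q5,q7,q8,q9}.
Split {q2,q3,q4,q6} by δ(·,2) → {q2,q4} and {q3,q6}.
Split {q0,q1,q5,q7,q8,q9} by δ(·,2) → {q0,q1,q7,q8} and {q5,q9}.
The partition is now stable with 4 blocks: {q2,q4} | {q0,q1,q7,q8} | {q3,q6} | {q5,q9}.
q3 and q6 lie in the same block of the stable partition, so they are equivalent — no string distinguishes them.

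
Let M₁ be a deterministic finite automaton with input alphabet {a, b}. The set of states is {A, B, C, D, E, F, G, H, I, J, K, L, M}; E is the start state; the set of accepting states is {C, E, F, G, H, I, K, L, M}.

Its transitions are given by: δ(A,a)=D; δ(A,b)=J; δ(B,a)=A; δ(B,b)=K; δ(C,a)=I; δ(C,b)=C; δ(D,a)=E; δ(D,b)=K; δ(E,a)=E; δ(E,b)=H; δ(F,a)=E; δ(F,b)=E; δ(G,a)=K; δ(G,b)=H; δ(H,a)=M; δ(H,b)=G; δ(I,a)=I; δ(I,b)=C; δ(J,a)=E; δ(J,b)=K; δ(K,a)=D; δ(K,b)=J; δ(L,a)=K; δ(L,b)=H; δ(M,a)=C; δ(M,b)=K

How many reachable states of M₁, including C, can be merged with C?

2

Reachable states from the start: {C,D,E,G,H,I,J,K,M}. Unreachable: {A,B,F,L} — drop them.
P0 = {C,E,G,H,I,K,M} | {D,J}.
Refine {C,E,G,H,I,K,M} on symbol a: members go to different blocks, giving {C,E,G,H,I,M} and {K}.
On input a, block {C,E,G,H,I,M} splits into {C,E,H,I,M} and {G}.
Refine {C,E,H,I,M} on symbol b: members go to different blocks, giving {C,E,I} and {H} and {M}.
Refine {C,E,I} on symbol b: members go to different blocks, giving {C,I} and {E}.
No further refinement is possible. Final partition (7 blocks): {C,I} | {D,J} | {K} | {G} | {H} | {M} | {E}.
State C belongs to the block {C,I}, which has 2 states.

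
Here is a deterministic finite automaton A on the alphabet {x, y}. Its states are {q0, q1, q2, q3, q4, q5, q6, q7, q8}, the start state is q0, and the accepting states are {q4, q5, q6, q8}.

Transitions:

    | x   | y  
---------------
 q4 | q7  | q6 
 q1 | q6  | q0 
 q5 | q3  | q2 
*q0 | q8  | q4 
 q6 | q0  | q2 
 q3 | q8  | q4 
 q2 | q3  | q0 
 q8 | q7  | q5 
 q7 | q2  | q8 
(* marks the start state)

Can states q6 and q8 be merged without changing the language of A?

No

First remove the unreachable states {q1}; 8 states remain.
Start with accepting vs non-accepting: {q4,q5,q6,q8} | {q0,q2,q3,q7}.
Refine {q4,q5,q6,q8} on symbol y: members go to different blocks, giving {q4,q8} and {q5,q6}.
Split {q0,q2,q3,q7} by δ(·,x) → {q0,q3} and {q2,q7}.
Refine {q2,q7} on symbol x: members go to different blocks, giving {q2} and {q7}.
The partition is now stable with 5 blocks: {q4,q8} | {q0,q3} | {q5,q6} | {q2} | {q7}.
q6 and q8 end up in different blocks, so they are distinguishable. For instance, the string 'y' is accepted from only q8.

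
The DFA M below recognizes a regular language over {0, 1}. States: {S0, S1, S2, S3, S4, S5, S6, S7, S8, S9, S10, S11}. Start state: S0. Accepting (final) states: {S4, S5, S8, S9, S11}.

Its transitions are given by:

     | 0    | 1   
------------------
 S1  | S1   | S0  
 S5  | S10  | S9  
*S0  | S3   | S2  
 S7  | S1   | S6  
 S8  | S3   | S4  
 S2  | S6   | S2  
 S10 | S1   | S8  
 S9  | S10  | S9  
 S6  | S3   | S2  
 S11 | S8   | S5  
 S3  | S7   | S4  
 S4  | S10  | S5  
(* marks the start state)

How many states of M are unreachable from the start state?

1

Starting at S0 and following transitions, the reachable set is {S0, S1, S2, S3, S4, S5, S6, S7, S8, S9, S10}. That leaves S11 unreachable — 1 in total.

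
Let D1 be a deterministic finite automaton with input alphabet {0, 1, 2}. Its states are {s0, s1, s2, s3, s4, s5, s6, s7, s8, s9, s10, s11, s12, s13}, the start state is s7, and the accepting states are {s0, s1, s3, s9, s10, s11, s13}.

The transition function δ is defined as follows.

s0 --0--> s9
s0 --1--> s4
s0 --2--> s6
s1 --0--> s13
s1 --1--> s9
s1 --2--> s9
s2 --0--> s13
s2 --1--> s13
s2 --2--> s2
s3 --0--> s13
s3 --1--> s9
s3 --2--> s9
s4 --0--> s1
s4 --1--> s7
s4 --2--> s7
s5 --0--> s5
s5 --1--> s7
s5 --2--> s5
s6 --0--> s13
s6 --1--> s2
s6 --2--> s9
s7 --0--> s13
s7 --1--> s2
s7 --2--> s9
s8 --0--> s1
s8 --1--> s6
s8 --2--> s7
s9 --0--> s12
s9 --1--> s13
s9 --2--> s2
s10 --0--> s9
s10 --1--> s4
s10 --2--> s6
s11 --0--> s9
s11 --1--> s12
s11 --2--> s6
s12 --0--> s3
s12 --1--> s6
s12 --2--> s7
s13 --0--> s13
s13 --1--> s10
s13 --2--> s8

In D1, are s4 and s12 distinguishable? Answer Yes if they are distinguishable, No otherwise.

Reachable states from the start: {s1,s2,s3,s4,s6,s7,s8,s9,s10,s12,s13}. Unreachable: {s0,s5,s11} — drop them.
Start with accepting vs non-accepting: {s1,s3,s9,s10,s13} | {s2,s4,s6,s7,s8,s12}.
On input 0, block {s1,s3,s9,s10,s13} splits into {s1,s3,s10,s13} and {s9}.
Split {s1,s3,s10,s13} by δ(·,0) → {s1,s3,s13} and {s10}.
Refine {s1,s3,s13} on symbol 1: members go to different blocks, giving {s1,s3} and {s13}.
On input 0, block {s2,s4,s6,s7,s8,s12} splits into {s2,s6,s7} and {s4,s8,s12}.
Refine {s2,s6,s7} on symbol 1: members go to different blocks, giving {s6,s7} and {s2}.
The partition is now stable with 7 blocks: {s1,s3} | {s6,s7} | {s9} | {s10} | {s13} | {s4,s8,s12} | {s2}.
s4 and s12 lie in the same block of the stable partition, so they are equivalent — no string distinguishes them.

No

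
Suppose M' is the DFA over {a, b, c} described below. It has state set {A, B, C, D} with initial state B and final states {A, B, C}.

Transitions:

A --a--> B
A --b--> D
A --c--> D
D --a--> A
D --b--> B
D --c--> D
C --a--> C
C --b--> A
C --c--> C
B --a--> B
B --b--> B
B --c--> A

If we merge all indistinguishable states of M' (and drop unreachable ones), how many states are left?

First remove the unreachable states {C}; 3 states remain.
Start with accepting vs non-accepting: {A,B} | {D}.
Split {A,B} by δ(·,b) → {A} and {B}.
The partition is now stable with 3 blocks: {A} | {D} | {B}.

3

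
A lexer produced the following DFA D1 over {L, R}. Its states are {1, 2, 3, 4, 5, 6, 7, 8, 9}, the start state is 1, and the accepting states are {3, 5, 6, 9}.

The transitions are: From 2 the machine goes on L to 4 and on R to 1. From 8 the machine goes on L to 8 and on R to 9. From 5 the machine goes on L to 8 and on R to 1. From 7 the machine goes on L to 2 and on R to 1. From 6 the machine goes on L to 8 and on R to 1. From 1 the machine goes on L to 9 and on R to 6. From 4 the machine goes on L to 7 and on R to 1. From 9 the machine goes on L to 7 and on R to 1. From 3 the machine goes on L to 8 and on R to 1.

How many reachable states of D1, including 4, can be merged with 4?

3

First remove the unreachable states {3,5}; 7 states remain.
P0 = {6,9} | {1,2,4,7,8}.
Refine {1,2,4,7,8} on symbol L: members go to different blocks, giving {2,4,7,8} and {1}.
Refine {2,4,7,8} on symbol R: members go to different blocks, giving {2,4,7} and {8}.
Split {6,9} by δ(·,L) → {6} and {9}.
No further refinement is possible. Final partition (5 blocks): {6} | {2,4,7} | {1} | {8} | {9}.
The equivalence class containing 4 is {2,4,7}, of size 3.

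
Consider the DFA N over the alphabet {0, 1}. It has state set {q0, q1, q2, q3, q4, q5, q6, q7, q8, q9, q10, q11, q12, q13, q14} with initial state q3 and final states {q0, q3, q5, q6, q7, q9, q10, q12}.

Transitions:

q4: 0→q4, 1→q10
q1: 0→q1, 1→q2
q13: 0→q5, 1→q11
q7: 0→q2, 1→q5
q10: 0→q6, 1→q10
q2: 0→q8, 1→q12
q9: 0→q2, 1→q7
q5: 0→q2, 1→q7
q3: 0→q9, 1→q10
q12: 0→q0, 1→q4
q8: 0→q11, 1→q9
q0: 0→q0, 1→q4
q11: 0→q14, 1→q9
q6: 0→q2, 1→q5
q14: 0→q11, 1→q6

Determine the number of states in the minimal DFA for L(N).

Reachable states from the start: {q0,q2,q3,q4,q5,q6,q7,q8,q9,q10,q11,q12,q14}. Unreachable: {q1,q13} — drop them.
P0 = {q0,q3,q5,q6,q7,q9,q10,q12} | {q2,q4,q8,q11,q14}.
Split {q0,q3,q5,q6,q7,q9,q10,q12} by δ(·,0) → {q0,q3,q10,q12} and {q5,q6,q7,q9}.
Split {q0,q3,q10,q12} by δ(·,0) → {q0,q12} and {q3,q10}.
Split {q2,q4,q8,q11,q14} by δ(·,1) → {q8,q11,q14} and {q2} and {q4}.
No further refinement is possible. Final partition (6 blocks): {q0,q12} | {q8,q11,q14} | {q5,q6,q7,q9} | {q3,q10} | {q2} | {q4}.

6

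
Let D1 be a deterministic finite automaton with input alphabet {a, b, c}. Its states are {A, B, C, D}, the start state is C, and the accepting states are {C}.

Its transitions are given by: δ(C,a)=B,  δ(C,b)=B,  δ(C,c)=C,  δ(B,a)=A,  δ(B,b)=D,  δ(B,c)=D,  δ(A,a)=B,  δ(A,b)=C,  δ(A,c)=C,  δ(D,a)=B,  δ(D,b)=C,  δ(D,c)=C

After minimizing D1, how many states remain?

3

Every state is reachable, so we keep all 4.
Initial partition by acceptance: {C} | {A,B,D}.
Split {A,B,D} by δ(·,b) → {A,D} and {B}.
The partition is now stable with 3 blocks: {C} | {A,D} | {B}.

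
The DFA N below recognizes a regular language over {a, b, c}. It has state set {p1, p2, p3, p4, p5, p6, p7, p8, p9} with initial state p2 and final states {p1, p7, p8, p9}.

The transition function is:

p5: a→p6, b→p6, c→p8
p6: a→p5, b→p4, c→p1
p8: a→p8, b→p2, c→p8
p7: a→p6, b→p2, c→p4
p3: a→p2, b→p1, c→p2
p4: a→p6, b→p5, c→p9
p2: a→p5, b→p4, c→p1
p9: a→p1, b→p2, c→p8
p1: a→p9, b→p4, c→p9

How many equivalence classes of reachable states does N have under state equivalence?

Reachable states from the start: {p1,p2,p4,p5,p6,p8,p9}. Unreachable: {p3,p7} — drop them.
Initial partition by acceptance: {p1,p8,p9} | {p2,p4,p5,p6}.
Stable partition: {p1,p8,p9} | {p2,p4,p5,p6} — 2 equivalence classes.

2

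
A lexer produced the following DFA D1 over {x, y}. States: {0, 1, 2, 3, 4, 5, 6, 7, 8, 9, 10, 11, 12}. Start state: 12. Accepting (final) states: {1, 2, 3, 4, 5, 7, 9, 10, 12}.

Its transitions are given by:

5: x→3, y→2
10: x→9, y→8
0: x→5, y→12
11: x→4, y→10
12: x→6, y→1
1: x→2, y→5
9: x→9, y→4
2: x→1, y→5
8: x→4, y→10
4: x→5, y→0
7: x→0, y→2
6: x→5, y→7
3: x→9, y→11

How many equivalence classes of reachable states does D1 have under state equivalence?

Start with accepting vs non-accepting: {1,2,3,4,5,7,9,10,12} | {0,6,8,11}.
Split {1,2,3,4,5,7,9,10,12} by δ(·,x) → {1,2,3,4,5,9,10} and {7,12}.
On input y, block {1,2,3,4,5,9,10} splits into {1,2,5,9} and {3,4,10}.
On input x, block {1,2,5,9} splits into {1,2,9} and {5}.
Split {1,2,9} by δ(·,y) → {1,2} and {9}.
Refine {0,6,8,11} on symbol x: members go to different blocks, giving {0,6} and {8,11}.
Split {3,4,10} by δ(·,x) → {3,10} and {4}.
The partition is now stable with 8 blocks: {1,2} | {0,6} | {7,12} | {3,10} | {5} | {9} | {8,11} | {4}.

8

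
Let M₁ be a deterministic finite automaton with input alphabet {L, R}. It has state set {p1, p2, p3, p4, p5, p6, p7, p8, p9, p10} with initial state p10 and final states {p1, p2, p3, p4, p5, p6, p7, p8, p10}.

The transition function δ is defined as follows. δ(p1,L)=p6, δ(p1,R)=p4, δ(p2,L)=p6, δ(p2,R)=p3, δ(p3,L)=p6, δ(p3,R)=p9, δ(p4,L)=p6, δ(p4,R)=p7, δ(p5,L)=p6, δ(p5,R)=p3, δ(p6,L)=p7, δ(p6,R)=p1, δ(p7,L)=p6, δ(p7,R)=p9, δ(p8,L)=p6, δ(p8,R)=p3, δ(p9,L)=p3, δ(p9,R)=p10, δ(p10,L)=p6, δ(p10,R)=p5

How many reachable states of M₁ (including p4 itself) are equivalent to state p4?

2

First remove the unreachable states {p2,p8}; 8 states remain.
Start with accepting vs non-accepting: {p1,p3,p4,p5,p6,p7,p10} | {p9}.
Refine {p1,p3,p4,p5,p6,p7,p10} on symbol R: members go to different blocks, giving {p1,p4,p5,p6,p10} and {p3,p7}.
Refine {p1,p4,p5,p6,p10} on symbol L: members go to different blocks, giving {p1,p4,p5,p10} and {p6}.
Split {p1,p4,p5,p10} by δ(·,R) → {p1,p10} and {p4,p5}.
The partition is now stable with 5 blocks: {p1,p10} | {p9} | {p3,p7} | {p6} | {p4,p5}.
The equivalence class containing p4 is {p4,p5}, of size 2.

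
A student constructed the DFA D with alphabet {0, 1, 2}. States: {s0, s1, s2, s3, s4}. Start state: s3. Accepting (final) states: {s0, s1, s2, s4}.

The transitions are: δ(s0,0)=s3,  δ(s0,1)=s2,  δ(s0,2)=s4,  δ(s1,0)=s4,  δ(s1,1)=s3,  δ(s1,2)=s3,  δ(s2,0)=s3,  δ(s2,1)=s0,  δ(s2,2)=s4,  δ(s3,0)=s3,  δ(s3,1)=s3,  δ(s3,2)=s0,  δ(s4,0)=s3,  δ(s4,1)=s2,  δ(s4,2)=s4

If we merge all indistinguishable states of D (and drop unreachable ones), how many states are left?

First remove the unreachable states {s1}; 4 states remain.
Start with accepting vs non-accepting: {s0,s2,s4} | {s3}.
Stable partition: {s0,s2,s4} | {s3} — 2 equivalence classes.

2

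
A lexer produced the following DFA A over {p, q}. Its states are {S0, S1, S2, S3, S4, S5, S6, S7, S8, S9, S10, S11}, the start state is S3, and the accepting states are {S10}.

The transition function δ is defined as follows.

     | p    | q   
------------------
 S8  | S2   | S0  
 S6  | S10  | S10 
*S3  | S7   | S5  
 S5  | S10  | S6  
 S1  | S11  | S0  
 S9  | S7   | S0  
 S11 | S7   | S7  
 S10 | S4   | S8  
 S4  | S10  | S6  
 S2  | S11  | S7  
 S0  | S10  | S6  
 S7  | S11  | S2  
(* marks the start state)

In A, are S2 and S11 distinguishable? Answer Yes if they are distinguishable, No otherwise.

States {S1,S9} cannot be reached from the start state, so discard them.
P0 = {S10} | {S0,S2,S3,S4,S5,S6,S7,S8,S11}.
Refine {S0,S2,S3,S4,S5,S6,S7,S8,S11} on symbol p: members go to different blocks, giving {S2,S3,S7,S8,S11} and {S0,S4,S5,S6}.
Split {S2,S3,S7,S8,S11} by δ(·,q) → {S2,S7,S11} and {S3,S8}.
Refine {S0,S4,S5,S6} on symbol q: members go to different blocks, giving {S0,S4,S5} and {S6}.
The partition is now stable with 5 blocks: {S10} | {S2,S7,S11} | {S0,S4,S5} | {S3,S8} | {S6}.
S2 and S11 lie in the same block of the stable partition, so they are equivalent — no string distinguishes them.

No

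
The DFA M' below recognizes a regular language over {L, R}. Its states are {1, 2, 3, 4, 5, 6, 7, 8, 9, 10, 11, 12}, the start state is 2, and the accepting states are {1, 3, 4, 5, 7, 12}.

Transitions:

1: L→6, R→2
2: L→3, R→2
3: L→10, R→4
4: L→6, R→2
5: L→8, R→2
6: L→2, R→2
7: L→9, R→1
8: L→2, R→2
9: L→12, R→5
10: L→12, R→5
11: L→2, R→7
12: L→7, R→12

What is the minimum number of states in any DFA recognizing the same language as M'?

States {11} cannot be reached from the start state, so discard them.
Initial partition by acceptance: {1,3,4,5,7,12} | {2,6,8,9,10}.
Refine {1,3,4,5,7,12} on symbol L: members go to different blocks, giving {1,3,4,5,7} and {12}.
Split {1,3,4,5,7} by δ(·,R) → {1,4,5} and {3,7}.
On input L, block {2,6,8,9,10} splits into {6,8} and {9,10} and {2}.
Stable partition: {1,4,5} | {6,8} | {12} | {3,7} | {9,10} | {2} — 6 equivalence classes.

6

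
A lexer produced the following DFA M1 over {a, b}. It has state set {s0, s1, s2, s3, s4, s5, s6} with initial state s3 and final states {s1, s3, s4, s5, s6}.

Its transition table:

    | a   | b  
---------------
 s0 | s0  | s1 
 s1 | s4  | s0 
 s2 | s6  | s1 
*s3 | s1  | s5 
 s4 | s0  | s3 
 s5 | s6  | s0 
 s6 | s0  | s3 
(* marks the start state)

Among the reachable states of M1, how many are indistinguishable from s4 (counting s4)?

Reachable states from the start: {s0,s1,s3,s4,s5,s6}. Unreachable: {s2} — drop them.
P0 = {s1,s3,s4,s5,s6} | {s0}.
Refine {s1,s3,s4,s5,s6} on symbol a: members go to different blocks, giving {s1,s3,s5} and {s4,s6}.
Split {s1,s3,s5} by δ(·,a) → {s1,s5} and {s3}.
Stable partition: {s1,s5} | {s0} | {s4,s6} | {s3} — 4 equivalence classes.
The equivalence class containing s4 is {s4,s6}, of size 2.

2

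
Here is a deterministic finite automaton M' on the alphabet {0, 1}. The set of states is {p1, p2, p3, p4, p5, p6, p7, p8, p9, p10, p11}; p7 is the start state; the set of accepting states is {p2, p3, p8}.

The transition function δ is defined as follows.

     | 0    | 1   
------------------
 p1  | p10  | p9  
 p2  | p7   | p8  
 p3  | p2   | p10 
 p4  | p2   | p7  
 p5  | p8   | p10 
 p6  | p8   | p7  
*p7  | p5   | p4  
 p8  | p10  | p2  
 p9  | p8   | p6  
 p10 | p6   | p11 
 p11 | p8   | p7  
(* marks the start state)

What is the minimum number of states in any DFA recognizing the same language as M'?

3

First remove the unreachable states {p1,p3,p9}; 8 states remain.
Start with accepting vs non-accepting: {p2,p8} | {p4,p5,p6,p7,p10,p11}.
On input 0, block {p4,p5,p6,p7,p10,p11} splits into {p4,p5,p6,p11} and {p7,p10}.
The partition is now stable with 3 blocks: {p2,p8} | {p4,p5,p6,p11} | {p7,p10}.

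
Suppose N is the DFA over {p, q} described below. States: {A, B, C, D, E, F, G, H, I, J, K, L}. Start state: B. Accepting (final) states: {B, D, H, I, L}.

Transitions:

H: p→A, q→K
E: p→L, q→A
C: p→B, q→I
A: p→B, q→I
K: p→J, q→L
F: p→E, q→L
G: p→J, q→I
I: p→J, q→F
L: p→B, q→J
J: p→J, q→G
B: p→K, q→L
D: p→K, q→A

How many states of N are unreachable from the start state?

No path from B leads to C, D, H; the other 9 states are all reachable.

3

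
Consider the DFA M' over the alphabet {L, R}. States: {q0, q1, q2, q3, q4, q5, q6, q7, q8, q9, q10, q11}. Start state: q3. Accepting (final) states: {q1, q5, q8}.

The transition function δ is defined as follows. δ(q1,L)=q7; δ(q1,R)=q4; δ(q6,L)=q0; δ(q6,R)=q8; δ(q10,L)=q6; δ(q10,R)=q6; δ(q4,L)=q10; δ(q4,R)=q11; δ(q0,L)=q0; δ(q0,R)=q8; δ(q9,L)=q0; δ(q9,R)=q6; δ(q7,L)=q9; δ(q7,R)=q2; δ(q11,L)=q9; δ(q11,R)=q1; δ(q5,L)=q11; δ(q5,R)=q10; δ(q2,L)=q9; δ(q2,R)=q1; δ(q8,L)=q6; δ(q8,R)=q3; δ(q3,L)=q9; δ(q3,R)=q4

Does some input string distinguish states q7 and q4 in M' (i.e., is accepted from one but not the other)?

Reachable states from the start: {q0,q1,q2,q3,q4,q6,q7,q8,q9,q10,q11}. Unreachable: {q5} — drop them.
Initial partition by acceptance: {q1,q8} | {q0,q2,q3,q4,q6,q7,q9,q10,q11}.
Split {q0,q2,q3,q4,q6,q7,q9,q10,q11} by δ(·,R) → {q3,q4,q7,q9,q10} and {q0,q2,q6,q11}.
On input L, block {q1,q8} splits into {q1} and {q8}.
On input L, block {q3,q4,q7,q9,q10} splits into {q3,q4,q7} and {q9,q10}.
On input R, block {q3,q4,q7} splits into {q4,q7} and {q3}.
Split {q0,q2,q6,q11} by δ(·,L) → {q0,q6} and {q2,q11}.
Stable partition: {q1} | {q4,q7} | {q0,q6} | {q8} | {q9,q10} | {q3} | {q2,q11} — 7 equivalence classes.
q7 and q4 lie in the same block of the stable partition, so they are equivalent — no string distinguishes them.

No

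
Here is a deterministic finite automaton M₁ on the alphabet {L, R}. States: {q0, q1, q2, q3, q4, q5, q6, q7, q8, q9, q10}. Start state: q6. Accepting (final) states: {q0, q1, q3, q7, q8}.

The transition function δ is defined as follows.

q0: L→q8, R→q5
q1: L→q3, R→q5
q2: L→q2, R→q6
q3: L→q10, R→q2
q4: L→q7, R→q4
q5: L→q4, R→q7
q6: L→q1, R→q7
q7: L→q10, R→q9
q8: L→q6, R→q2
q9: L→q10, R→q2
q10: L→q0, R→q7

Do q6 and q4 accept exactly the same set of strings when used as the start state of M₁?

No

All states are reachable from the start state.
P0 = {q0,q1,q3,q7,q8} | {q2,q4,q5,q6,q9,q10}.
Refine {q0,q1,q3,q7,q8} on symbol L: members go to different blocks, giving {q3,q7,q8} and {q0,q1}.
On input L, block {q2,q4,q5,q6,q9,q10} splits into {q2,q5,q9} and {q6,q10} and {q4}.
Refine {q2,q5,q9} on symbol L: members go to different blocks, giving {q2} and {q5} and {q9}.
Refine {q3,q7,q8} on symbol R: members go to different blocks, giving {q3,q8} and {q7}.
No further refinement is possible. Final partition (8 blocks): {q3,q8} | {q2} | {q0,q1} | {q6,q10} | {q4} | {q5} | {q9} | {q7}.
q6 and q4 end up in different blocks, so they are distinguishable. For instance, the string 'R' is accepted from only q6.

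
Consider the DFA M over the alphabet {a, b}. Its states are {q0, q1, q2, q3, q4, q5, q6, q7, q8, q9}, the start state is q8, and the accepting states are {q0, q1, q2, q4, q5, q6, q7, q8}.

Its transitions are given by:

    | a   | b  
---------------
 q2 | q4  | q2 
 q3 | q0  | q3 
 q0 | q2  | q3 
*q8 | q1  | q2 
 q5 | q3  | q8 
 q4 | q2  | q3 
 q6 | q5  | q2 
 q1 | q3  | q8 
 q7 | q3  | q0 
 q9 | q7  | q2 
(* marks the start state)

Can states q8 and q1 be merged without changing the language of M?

Reachable states from the start: {q0,q1,q2,q3,q4,q8}. Unreachable: {q5,q6,q7,q9} — drop them.
Start with accepting vs non-accepting: {q0,q1,q2,q4,q8} | {q3}.
On input a, block {q0,q1,q2,q4,q8} splits into {q0,q2,q4,q8} and {q1}.
Split {q0,q2,q4,q8} by δ(·,a) → {q0,q2,q4} and {q8}.
Refine {q0,q2,q4} on symbol b: members go to different blocks, giving {q0,q4} and {q2}.
The partition is now stable with 5 blocks: {q0,q4} | {q3} | {q1} | {q8} | {q2}.
q8 and q1 end up in different blocks, so they are distinguishable. For instance, the string 'a' is accepted from only q8.

No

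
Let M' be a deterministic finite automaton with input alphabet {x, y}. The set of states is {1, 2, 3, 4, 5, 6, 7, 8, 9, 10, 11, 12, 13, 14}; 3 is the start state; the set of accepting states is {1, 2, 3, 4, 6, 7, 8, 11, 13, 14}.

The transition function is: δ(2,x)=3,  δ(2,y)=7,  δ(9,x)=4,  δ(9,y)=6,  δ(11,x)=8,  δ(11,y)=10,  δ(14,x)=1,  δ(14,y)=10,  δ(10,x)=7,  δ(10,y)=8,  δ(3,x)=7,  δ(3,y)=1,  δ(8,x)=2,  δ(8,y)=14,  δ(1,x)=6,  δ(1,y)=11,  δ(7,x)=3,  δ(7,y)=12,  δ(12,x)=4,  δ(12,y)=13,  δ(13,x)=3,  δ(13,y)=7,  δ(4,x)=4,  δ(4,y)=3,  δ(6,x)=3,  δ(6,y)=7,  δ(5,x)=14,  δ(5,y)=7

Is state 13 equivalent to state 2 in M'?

First remove the unreachable states {5,9}; 12 states remain.
Initial partition by acceptance: {1,2,3,4,6,7,8,11,13,14} | {10,12}.
Refine {1,2,3,4,6,7,8,11,13,14} on symbol y: members go to different blocks, giving {1,2,3,4,6,8,13} and {7,11,14}.
Split {1,2,3,4,6,8,13} by δ(·,x) → {1,2,4,6,8,13} and {3}.
Refine {1,2,4,6,8,13} on symbol x: members go to different blocks, giving {1,4,8} and {2,6,13}.
Refine {1,4,8} on symbol x: members go to different blocks, giving {1,8} and {4}.
Refine {10,12} on symbol x: members go to different blocks, giving {10} and {12}.
Split {7,11,14} by δ(·,x) → {11,14} and {7}.
The partition is now stable with 8 blocks: {1,8} | {10} | {11,14} | {3} | {2,6,13} | {4} | {12} | {7}.
13 and 2 lie in the same block of the stable partition, so they are equivalent — no string distinguishes them.

Yes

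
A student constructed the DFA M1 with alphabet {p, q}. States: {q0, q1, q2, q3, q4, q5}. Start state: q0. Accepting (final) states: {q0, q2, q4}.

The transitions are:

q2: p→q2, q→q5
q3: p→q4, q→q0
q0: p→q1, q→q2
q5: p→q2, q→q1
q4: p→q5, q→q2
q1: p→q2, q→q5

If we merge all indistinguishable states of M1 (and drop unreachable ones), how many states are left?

3

States {q3,q4} cannot be reached from the start state, so discard them.
P0 = {q0,q2} | {q1,q5}.
Split {q0,q2} by δ(·,p) → {q0} and {q2}.
No further refinement is possible. Final partition (3 blocks): {q0} | {q1,q5} | {q2}.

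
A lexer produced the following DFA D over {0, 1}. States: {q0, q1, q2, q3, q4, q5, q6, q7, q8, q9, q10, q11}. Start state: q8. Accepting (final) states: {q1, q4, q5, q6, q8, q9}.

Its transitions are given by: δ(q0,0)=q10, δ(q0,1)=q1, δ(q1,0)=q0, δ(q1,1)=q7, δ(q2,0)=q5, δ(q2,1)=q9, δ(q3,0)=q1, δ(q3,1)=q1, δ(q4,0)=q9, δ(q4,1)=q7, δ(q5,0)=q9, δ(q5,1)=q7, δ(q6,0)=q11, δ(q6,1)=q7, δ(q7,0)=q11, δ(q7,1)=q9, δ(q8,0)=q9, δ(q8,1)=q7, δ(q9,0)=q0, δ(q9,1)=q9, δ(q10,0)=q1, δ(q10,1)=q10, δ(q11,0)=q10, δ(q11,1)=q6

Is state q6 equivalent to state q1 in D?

Reachable states from the start: {q0,q1,q6,q7,q8,q9,q10,q11}. Unreachable: {q2,q3,q4,q5} — drop them.
Initial partition by acceptance: {q1,q6,q8,q9} | {q0,q7,q10,q11}.
Refine {q1,q6,q8,q9} on symbol 0: members go to different blocks, giving {q1,q6,q9} and {q8}.
Split {q1,q6,q9} by δ(·,1) → {q1,q6} and {q9}.
Split {q0,q7,q10,q11} by δ(·,0) → {q0,q7,q11} and {q10}.
On input 0, block {q0,q7,q11} splits into {q0,q11} and {q7}.
No further refinement is possible. Final partition (6 blocks): {q1,q6} | {q0,q11} | {q8} | {q9} | {q10} | {q7}.
q6 and q1 lie in the same block of the stable partition, so they are equivalent — no string distinguishes them.

Yes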